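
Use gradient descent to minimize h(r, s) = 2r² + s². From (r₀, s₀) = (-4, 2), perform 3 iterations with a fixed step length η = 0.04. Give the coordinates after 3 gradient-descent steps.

∇h = (4r, 2s)
(r₁, s₁) = (-4, 2) − 0.04·(-16, 4) = (-3.36, 1.84)
(r₂, s₂) = (-3.36, 1.84) − 0.04·(-13.44, 3.68) = (-2.8224, 1.6928)
(r₃, s₃) = (-2.8224, 1.6928) − 0.04·(-11.2896, 3.3856) = (-2.370816, 1.557376)

(-2.370816, 1.557376)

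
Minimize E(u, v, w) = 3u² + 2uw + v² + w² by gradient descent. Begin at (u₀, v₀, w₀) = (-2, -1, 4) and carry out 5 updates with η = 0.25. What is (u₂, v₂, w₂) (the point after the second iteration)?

(-1, -0.25, 2)

∇E = (6u + 2w, 2v, 2u + 2w)
Step 1: at (-2, -1, 4), ∇E = (-4, -2, 4) → (-2, -1, 4) − 0.25·(-4, -2, 4) = (-1, -0.5, 3)
Step 2: at (-1, -0.5, 3), ∇E = (0, -1, 4) → (-1, -0.5, 3) − 0.25·(0, -1, 4) = (-1, -0.25, 2)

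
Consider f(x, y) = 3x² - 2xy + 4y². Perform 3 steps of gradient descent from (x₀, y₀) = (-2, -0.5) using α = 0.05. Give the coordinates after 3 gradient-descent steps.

(-0.79, -0.3735)

∇f = (6x - 2y, -2x + 8y)
Step 1: at (-2, -0.5), ∇f = (-11, 0) → (-2, -0.5) − 0.05·(-11, 0) = (-1.45, -0.5)
Step 2: at (-1.45, -0.5), ∇f = (-7.7, -1.1) → (-1.45, -0.5) − 0.05·(-7.7, -1.1) = (-1.065, -0.445)
Step 3: at (-1.065, -0.445), ∇f = (-5.5, -1.43) → (-1.065, -0.445) − 0.05·(-5.5, -1.43) = (-0.79, -0.3735)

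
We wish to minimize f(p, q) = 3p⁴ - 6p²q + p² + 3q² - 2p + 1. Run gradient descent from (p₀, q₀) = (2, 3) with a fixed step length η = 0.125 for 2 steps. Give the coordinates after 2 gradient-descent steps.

(-4.7890625, 2.109375)

∇f = (12p³ - 12pq + 2p - 2, -6p² + 6q)
(p₁, q₁) = (2, 3) − 0.125·(26, -6) = (-1.25, 3.75)
(p₂, q₂) = (-1.25, 3.75) − 0.125·(28.3125, 13.125) = (-4.7890625, 2.109375)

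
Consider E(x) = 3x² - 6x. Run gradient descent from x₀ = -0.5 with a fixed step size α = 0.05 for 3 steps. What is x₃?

0.4855

E′(x) = 6x - 6
Step 1: E′(-0.5) = -9; x₁ = -0.5 − 0.05·(-9) = -0.05
Step 2: E′(-0.05) = -6.3; x₂ = -0.05 − 0.05·(-6.3) = 0.265
Step 3: E′(0.265) = -4.41; x₃ = 0.265 − 0.05·(-4.41) = 0.4855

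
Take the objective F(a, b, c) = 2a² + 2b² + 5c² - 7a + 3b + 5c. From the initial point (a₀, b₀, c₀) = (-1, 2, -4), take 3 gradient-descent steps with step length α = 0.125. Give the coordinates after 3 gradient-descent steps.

(1.40625, -0.40625, -0.4453125)

∇F = (4a - 7, 4b + 3, 10c + 5)
(a₁, b₁, c₁) = (-1, 2, -4) − 0.125·(-11, 11, -35) = (0.375, 0.625, 0.375)
(a₂, b₂, c₂) = (0.375, 0.625, 0.375) − 0.125·(-5.5, 5.5, 8.75) = (1.0625, -0.0625, -0.71875)
(a₃, b₃, c₃) = (1.0625, -0.0625, -0.71875) − 0.125·(-2.75, 2.75, -2.1875) = (1.40625, -0.40625, -0.4453125)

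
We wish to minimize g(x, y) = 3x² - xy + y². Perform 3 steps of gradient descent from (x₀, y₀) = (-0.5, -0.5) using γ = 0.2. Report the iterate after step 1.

(0, -0.4)

∇g = (6x - y, -x + 2y)
Step 1: at (-0.5, -0.5), ∇g = (-2.5, -0.5) → (-0.5, -0.5) − 0.2·(-2.5, -0.5) = (0, -0.4)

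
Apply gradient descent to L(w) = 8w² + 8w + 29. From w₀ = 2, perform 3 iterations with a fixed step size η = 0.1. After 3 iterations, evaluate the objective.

29.3328

L′(w) = 16w + 8
Step 1: L′(2) = 40; w₁ = 2 − 0.1·40 = -2
Step 2: L′(-2) = -24; w₂ = -2 − 0.1·(-24) = 0.4
Step 3: L′(0.4) = 14.4; w₃ = 0.4 − 0.1·14.4 = -1.04
L(-1.04) = 29.3328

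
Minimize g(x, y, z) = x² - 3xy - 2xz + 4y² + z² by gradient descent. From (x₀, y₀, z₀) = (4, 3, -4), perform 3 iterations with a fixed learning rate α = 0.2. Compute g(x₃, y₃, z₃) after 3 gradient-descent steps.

∇g = (2x - 3y - 2z, -3x + 8y, -2x + 2z)
(x₁, y₁, z₁) = (4, 3, -4) − 0.2·(7, 12, -16) = (2.6, 0.6, -0.8)
(x₂, y₂, z₂) = (2.6, 0.6, -0.8) − 0.2·(5, -3, -6.8) = (1.6, 1.2, 0.56)
(x₃, y₃, z₃) = (1.6, 1.2, 0.56) − 0.2·(-1.52, 4.8, -2.08) = (1.904, 0.24, 0.976)
g(1.904, 0.24, 0.976) = -0.279296

-0.279296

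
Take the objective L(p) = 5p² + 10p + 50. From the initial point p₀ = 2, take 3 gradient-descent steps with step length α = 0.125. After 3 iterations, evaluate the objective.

45.010986328125

L′(p) = 10p + 10
p₁ = 2 − 0.125·30 = -1.75
p₂ = -1.75 − 0.125·(-7.5) = -0.8125
p₃ = -0.8125 − 0.125·1.875 = -1.046875
L(-1.046875) = 45.010986328125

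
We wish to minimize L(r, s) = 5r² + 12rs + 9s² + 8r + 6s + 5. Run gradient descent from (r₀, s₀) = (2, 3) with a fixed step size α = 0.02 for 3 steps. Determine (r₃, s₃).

∇L = (10r + 12s + 8, 12r + 18s + 6)
(r₁, s₁) = (2, 3) − 0.02·(64, 84) = (0.72, 1.32)
(r₂, s₂) = (0.72, 1.32) − 0.02·(31.04, 38.4) = (0.0992, 0.552)
(r₃, s₃) = (0.0992, 0.552) − 0.02·(15.616, 17.1264) = (-0.21312, 0.209472)

(-0.21312, 0.209472)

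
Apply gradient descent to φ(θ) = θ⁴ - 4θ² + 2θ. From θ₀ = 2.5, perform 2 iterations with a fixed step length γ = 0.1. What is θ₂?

φ′(θ) = 4θ³ - 8θ + 2
Step 1: φ′(2.5) = 44.5; θ₁ = 2.5 − 0.1·44.5 = -1.95
Step 2: φ′(-1.95) = -12.0595; θ₂ = -1.95 − 0.1·(-12.0595) = -0.74405

-0.74405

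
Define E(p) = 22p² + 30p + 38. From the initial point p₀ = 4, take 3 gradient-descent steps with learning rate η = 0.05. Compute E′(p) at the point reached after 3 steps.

-355.968

E′(p) = 44p + 30
Step 1: E′(4) = 206; p₁ = 4 − 0.05·206 = -6.3
Step 2: E′(-6.3) = -247.2; p₂ = -6.3 − 0.05·(-247.2) = 6.06
Step 3: E′(6.06) = 296.64; p₃ = 6.06 − 0.05·296.64 = -8.772
E′(p) at (-8.772) = -355.968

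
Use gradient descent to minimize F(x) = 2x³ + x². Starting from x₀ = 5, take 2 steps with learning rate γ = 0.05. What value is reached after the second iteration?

-5.4

F′(x) = 6x² + 2x
Step 1: F′(5) = 160; x₁ = 5 − 0.05·160 = -3
Step 2: F′(-3) = 48; x₂ = -3 − 0.05·48 = -5.4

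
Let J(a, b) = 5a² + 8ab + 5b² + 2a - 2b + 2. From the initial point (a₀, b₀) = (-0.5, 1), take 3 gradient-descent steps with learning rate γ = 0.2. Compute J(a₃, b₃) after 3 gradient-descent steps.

347.53608

∇J = (10a + 8b + 2, 8a + 10b - 2)
(a₁, b₁) = (-0.5, 1) − 0.2·(5, 4) = (-1.5, 0.2)
(a₂, b₂) = (-1.5, 0.2) − 0.2·(-11.4, -12) = (0.78, 2.6)
(a₃, b₃) = (0.78, 2.6) − 0.2·(30.6, 30.24) = (-5.34, -3.448)
J(-5.34, -3.448) = 347.53608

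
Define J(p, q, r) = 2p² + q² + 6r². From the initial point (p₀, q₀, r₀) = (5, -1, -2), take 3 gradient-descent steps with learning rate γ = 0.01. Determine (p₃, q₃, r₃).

(4.42368, -0.941192, -1.362944)

∇J = (4p, 2q, 12r)
Step 1: at (5, -1, -2), ∇J = (20, -2, -24) → (5, -1, -2) − 0.01·(20, -2, -24) = (4.8, -0.98, -1.76)
Step 2: at (4.8, -0.98, -1.76), ∇J = (19.2, -1.96, -21.12) → (4.8, -0.98, -1.76) − 0.01·(19.2, -1.96, -21.12) = (4.608, -0.9604, -1.5488)
Step 3: at (4.608, -0.9604, -1.5488), ∇J = (18.432, -1.9208, -18.5856) → (4.608, -0.9604, -1.5488) − 0.01·(18.432, -1.9208, -18.5856) = (4.42368, -0.941192, -1.362944)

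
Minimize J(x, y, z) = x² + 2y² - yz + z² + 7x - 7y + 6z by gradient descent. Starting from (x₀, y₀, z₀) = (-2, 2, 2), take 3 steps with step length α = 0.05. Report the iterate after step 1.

∇J = (2x + 7, 4y - z - 7, -y + 2z + 6)
(x₁, y₁, z₁) = (-2, 2, 2) − 0.05·(3, -1, 8) = (-2.15, 2.05, 1.6)

(-2.15, 2.05, 1.6)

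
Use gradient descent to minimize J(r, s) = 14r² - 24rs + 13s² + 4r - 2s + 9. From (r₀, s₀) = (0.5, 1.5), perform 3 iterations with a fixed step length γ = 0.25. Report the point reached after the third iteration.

∇J = (28r - 24s + 4, -24r + 26s - 2)
(r₁, s₁) = (0.5, 1.5) − 0.25·(-18, 25) = (5, -4.75)
(r₂, s₂) = (5, -4.75) − 0.25·(258, -245.5) = (-59.5, 56.625)
(r₃, s₃) = (-59.5, 56.625) − 0.25·(-3021, 2898.25) = (695.75, -667.9375)

(695.75, -667.9375)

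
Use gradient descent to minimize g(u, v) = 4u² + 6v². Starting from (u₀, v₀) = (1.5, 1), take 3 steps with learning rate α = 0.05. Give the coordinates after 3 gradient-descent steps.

∇g = (8u, 12v)
Step 1: at (1.5, 1), ∇g = (12, 12) → (1.5, 1) − 0.05·(12, 12) = (0.9, 0.4)
Step 2: at (0.9, 0.4), ∇g = (7.2, 4.8) → (0.9, 0.4) − 0.05·(7.2, 4.8) = (0.54, 0.16)
Step 3: at (0.54, 0.16), ∇g = (4.32, 1.92) → (0.54, 0.16) − 0.05·(4.32, 1.92) = (0.324, 0.064)

(0.324, 0.064)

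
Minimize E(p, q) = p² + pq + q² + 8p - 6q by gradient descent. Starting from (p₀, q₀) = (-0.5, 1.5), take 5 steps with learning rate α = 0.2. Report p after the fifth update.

-5.35872

∇E = (2p + q + 8, p + 2q - 6)
Step 1: at (-0.5, 1.5), ∇E = (8.5, -3.5) → (-0.5, 1.5) − 0.2·(8.5, -3.5) = (-2.2, 2.2)
Step 2: at (-2.2, 2.2), ∇E = (5.8, -3.8) → (-2.2, 2.2) − 0.2·(5.8, -3.8) = (-3.36, 2.96)
Step 3: at (-3.36, 2.96), ∇E = (4.24, -3.44) → (-3.36, 2.96) − 0.2·(4.24, -3.44) = (-4.208, 3.648)
Step 4: at (-4.208, 3.648), ∇E = (3.232, -2.912) → (-4.208, 3.648) − 0.2·(3.232, -2.912) = (-4.8544, 4.2304)
Step 5: at (-4.8544, 4.2304), ∇E = (2.5216, -2.3936) → (-4.8544, 4.2304) − 0.2·(2.5216, -2.3936) = (-5.35872, 4.70912)
p = -5.35872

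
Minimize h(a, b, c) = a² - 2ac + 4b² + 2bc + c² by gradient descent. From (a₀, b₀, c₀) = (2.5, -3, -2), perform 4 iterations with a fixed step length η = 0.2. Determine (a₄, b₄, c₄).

∇h = (2a - 2c, 8b + 2c, -2a + 2b + 2c)
(a₁, b₁, c₁) = (2.5, -3, -2) − 0.2·(9, -28, -15) = (0.7, 2.6, 1)
(a₂, b₂, c₂) = (0.7, 2.6, 1) − 0.2·(-0.6, 22.8, 5.8) = (0.82, -1.96, -0.16)
(a₃, b₃, c₃) = (0.82, -1.96, -0.16) − 0.2·(1.96, -16, -5.88) = (0.428, 1.24, 1.016)
(a₄, b₄, c₄) = (0.428, 1.24, 1.016) − 0.2·(-1.176, 11.952, 3.656) = (0.6632, -1.1504, 0.2848)

(0.6632, -1.1504, 0.2848)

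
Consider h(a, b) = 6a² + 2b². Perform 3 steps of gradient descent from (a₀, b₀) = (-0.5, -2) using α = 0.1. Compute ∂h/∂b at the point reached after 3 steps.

∇h = (12a, 4b)
Step 1: at (-0.5, -2), ∇h = (-6, -8) → (-0.5, -2) − 0.1·(-6, -8) = (0.1, -1.2)
Step 2: at (0.1, -1.2), ∇h = (1.2, -4.8) → (0.1, -1.2) − 0.1·(1.2, -4.8) = (-0.02, -0.72)
Step 3: at (-0.02, -0.72), ∇h = (-0.24, -2.88) → (-0.02, -0.72) − 0.1·(-0.24, -2.88) = (0.004, -0.432)
∂h/∂b at (0.004, -0.432) = -1.728

-1.728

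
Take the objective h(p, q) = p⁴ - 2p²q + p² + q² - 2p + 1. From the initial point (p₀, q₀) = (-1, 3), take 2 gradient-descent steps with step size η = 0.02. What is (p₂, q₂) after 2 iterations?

∇h = (4p³ - 4pq + 2p - 2, -2p² + 2q)
(p₁, q₁) = (-1, 3) − 0.02·(4, 4) = (-1.08, 2.92)
(p₂, q₂) = (-1.08, 2.92) − 0.02·(3.415552, 3.5072) = (-1.14831104, 2.849856)

(-1.14831104, 2.849856)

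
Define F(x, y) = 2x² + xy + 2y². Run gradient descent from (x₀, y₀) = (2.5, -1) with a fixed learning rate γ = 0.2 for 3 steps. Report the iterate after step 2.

∇F = (4x + y, x + 4y)
(x₁, y₁) = (2.5, -1) − 0.2·(9, -1.5) = (0.7, -0.7)
(x₂, y₂) = (0.7, -0.7) − 0.2·(2.1, -2.1) = (0.28, -0.28)

(0.28, -0.28)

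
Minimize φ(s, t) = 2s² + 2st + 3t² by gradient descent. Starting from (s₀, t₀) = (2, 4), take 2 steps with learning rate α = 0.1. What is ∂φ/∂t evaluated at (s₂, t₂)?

2.4

∇φ = (4s + 2t, 2s + 6t)
(s₁, t₁) = (2, 4) − 0.1·(16, 28) = (0.4, 1.2)
(s₂, t₂) = (0.4, 1.2) − 0.1·(4, 8) = (0, 0.4)
∂φ/∂t at (0, 0.4) = 2.4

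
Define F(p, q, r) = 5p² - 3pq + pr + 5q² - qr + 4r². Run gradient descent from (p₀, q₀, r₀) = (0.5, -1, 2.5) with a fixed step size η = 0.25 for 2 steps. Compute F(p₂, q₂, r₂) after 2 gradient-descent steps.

∇F = (10p - 3q + r, -3p + 10q - r, p - q + 8r)
(p₁, q₁, r₁) = (0.5, -1, 2.5) − 0.25·(10.5, -14, 21.5) = (-2.125, 2.5, -2.875)
(p₂, q₂, r₂) = (-2.125, 2.5, -2.875) − 0.25·(-31.625, 34.25, -27.625) = (5.78125, -6.0625, 4.03125)
F(5.78125, -6.0625, 4.03125) = 568.779296875

568.779296875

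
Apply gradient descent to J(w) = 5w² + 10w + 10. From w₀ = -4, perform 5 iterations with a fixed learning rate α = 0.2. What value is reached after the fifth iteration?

2

J′(w) = 10w + 10
Step 1: J′(-4) = -30; w₁ = -4 − 0.2·(-30) = 2
Step 2: J′(2) = 30; w₂ = 2 − 0.2·30 = -4
Step 3: J′(-4) = -30; w₃ = -4 − 0.2·(-30) = 2
Step 4: J′(2) = 30; w₄ = 2 − 0.2·30 = -4
Step 5: J′(-4) = -30; w₅ = -4 − 0.2·(-30) = 2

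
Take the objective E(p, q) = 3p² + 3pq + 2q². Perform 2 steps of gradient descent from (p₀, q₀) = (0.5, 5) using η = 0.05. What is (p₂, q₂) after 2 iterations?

∇E = (6p + 3q, 3p + 4q)
Step 1: at (0.5, 5), ∇E = (18, 21.5) → (0.5, 5) − 0.05·(18, 21.5) = (-0.4, 3.925)
Step 2: at (-0.4, 3.925), ∇E = (9.375, 14.5) → (-0.4, 3.925) − 0.05·(9.375, 14.5) = (-0.86875, 3.2)

(-0.86875, 3.2)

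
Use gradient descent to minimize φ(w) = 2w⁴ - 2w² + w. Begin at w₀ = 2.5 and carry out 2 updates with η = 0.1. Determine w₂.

φ′(w) = 8w³ - 4w + 1
w₁ = 2.5 − 0.1·116 = -9.1
w₂ = -9.1 − 0.1·(-5991.168) = 590.0168

590.0168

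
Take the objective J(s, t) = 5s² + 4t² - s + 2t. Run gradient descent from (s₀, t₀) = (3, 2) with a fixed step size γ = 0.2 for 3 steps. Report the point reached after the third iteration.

∇J = (10s - 1, 8t + 2)
Step 1: at (3, 2), ∇J = (29, 18) → (3, 2) − 0.2·(29, 18) = (-2.8, -1.6)
Step 2: at (-2.8, -1.6), ∇J = (-29, -10.8) → (-2.8, -1.6) − 0.2·(-29, -10.8) = (3, 0.56)
Step 3: at (3, 0.56), ∇J = (29, 6.48) → (3, 0.56) − 0.2·(29, 6.48) = (-2.8, -0.736)

(-2.8, -0.736)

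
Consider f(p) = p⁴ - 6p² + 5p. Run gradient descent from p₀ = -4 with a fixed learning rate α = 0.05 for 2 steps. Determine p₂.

-36.931675

f′(p) = 4p³ - 12p + 5
p₁ = -4 − 0.05·(-203) = 6.15
p₂ = 6.15 − 0.05·861.6335 = -36.931675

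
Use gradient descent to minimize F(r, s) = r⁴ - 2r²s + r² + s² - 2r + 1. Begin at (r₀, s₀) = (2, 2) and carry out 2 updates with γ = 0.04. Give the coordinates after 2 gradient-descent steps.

∇F = (4r³ - 4rs + 2r - 2, -2r² + 2s)
Step 1: at (2, 2), ∇F = (18, -4) → (2, 2) − 0.04·(18, -4) = (1.28, 2.16)
Step 2: at (1.28, 2.16), ∇F = (-2.110592, 1.0432) → (1.28, 2.16) − 0.04·(-2.110592, 1.0432) = (1.36442368, 2.118272)

(1.36442368, 2.118272)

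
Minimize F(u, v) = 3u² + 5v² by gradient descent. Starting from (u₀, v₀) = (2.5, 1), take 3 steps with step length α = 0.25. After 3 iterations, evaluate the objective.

57.24609375

∇F = (6u, 10v)
Step 1: at (2.5, 1), ∇F = (15, 10) → (2.5, 1) − 0.25·(15, 10) = (-1.25, -1.5)
Step 2: at (-1.25, -1.5), ∇F = (-7.5, -15) → (-1.25, -1.5) − 0.25·(-7.5, -15) = (0.625, 2.25)
Step 3: at (0.625, 2.25), ∇F = (3.75, 22.5) → (0.625, 2.25) − 0.25·(3.75, 22.5) = (-0.3125, -3.375)
F(-0.3125, -3.375) = 57.24609375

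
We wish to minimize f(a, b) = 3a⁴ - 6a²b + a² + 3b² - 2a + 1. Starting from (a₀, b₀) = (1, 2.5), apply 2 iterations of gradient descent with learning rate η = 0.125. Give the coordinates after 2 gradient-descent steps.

∇f = (12a³ - 12ab + 2a - 2, -6a² + 6b)
(a₁, b₁) = (1, 2.5) − 0.125·(-18, 9) = (3.25, 1.375)
(a₂, b₂) = (3.25, 1.375) − 0.125·(362.8125, -55.125) = (-42.1015625, 8.265625)

(-42.1015625, 8.265625)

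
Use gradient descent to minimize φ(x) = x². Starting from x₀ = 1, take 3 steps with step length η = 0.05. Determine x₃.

0.729

φ′(x) = 2x
x₁ = 1 − 0.05·2 = 0.9
x₂ = 0.9 − 0.05·1.8 = 0.81
x₃ = 0.81 − 0.05·1.62 = 0.729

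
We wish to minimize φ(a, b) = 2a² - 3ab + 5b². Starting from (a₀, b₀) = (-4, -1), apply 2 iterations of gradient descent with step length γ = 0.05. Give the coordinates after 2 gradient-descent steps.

∇φ = (4a - 3b, -3a + 10b)
(a₁, b₁) = (-4, -1) − 0.05·(-13, 2) = (-3.35, -1.1)
(a₂, b₂) = (-3.35, -1.1) − 0.05·(-10.1, -0.95) = (-2.845, -1.0525)

(-2.845, -1.0525)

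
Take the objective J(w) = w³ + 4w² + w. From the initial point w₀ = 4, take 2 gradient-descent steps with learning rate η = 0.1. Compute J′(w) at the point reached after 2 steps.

59.968107

J′(w) = 3w² + 8w + 1
Step 1: J′(4) = 81; w₁ = 4 − 0.1·81 = -4.1
Step 2: J′(-4.1) = 18.63; w₂ = -4.1 − 0.1·18.63 = -5.963
J′(w) at (-5.963) = 59.968107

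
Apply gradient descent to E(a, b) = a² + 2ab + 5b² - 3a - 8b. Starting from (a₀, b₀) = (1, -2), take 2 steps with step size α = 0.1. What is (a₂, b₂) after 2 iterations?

(1.38, 0.5)

∇E = (2a + 2b - 3, 2a + 10b - 8)
Step 1: at (1, -2), ∇E = (-5, -26) → (1, -2) − 0.1·(-5, -26) = (1.5, 0.6)
Step 2: at (1.5, 0.6), ∇E = (1.2, 1) → (1.5, 0.6) − 0.1·(1.2, 1) = (1.38, 0.5)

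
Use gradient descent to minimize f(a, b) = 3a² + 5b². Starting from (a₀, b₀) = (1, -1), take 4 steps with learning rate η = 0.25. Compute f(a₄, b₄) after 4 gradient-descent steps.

∇f = (6a, 10b)
(a₁, b₁) = (1, -1) − 0.25·(6, -10) = (-0.5, 1.5)
(a₂, b₂) = (-0.5, 1.5) − 0.25·(-3, 15) = (0.25, -2.25)
(a₃, b₃) = (0.25, -2.25) − 0.25·(1.5, -22.5) = (-0.125, 3.375)
(a₄, b₄) = (-0.125, 3.375) − 0.25·(-0.75, 33.75) = (0.0625, -5.0625)
f(0.0625, -5.0625) = 128.15625

128.15625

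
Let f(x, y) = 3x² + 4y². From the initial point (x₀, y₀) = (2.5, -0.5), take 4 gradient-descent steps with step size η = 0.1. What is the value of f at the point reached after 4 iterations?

0.01229056

∇f = (6x, 8y)
(x₁, y₁) = (2.5, -0.5) − 0.1·(15, -4) = (1, -0.1)
(x₂, y₂) = (1, -0.1) − 0.1·(6, -0.8) = (0.4, -0.02)
(x₃, y₃) = (0.4, -0.02) − 0.1·(2.4, -0.16) = (0.16, -0.004)
(x₄, y₄) = (0.16, -0.004) − 0.1·(0.96, -0.032) = (0.064, -0.0008)
f(0.064, -0.0008) = 0.01229056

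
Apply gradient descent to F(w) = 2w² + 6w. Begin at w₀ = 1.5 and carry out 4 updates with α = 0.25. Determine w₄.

F′(w) = 4w + 6
Step 1: F′(1.5) = 12; w₁ = 1.5 − 0.25·12 = -1.5
Step 2: F′(-1.5) = 0; w₂ = -1.5 − 0.25·0 = -1.5
Step 3: F′(-1.5) = 0; w₃ = -1.5 − 0.25·0 = -1.5
Step 4: F′(-1.5) = 0; w₄ = -1.5 − 0.25·0 = -1.5

-1.5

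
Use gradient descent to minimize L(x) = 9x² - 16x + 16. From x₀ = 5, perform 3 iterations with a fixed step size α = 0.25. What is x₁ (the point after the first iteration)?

-13.5

L′(x) = 18x - 16
x₁ = 5 − 0.25·74 = -13.5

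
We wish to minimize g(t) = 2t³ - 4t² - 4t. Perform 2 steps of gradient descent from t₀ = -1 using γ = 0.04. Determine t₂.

-2.1584

g′(t) = 6t² - 8t - 4
t₁ = -1 − 0.04·10 = -1.4
t₂ = -1.4 − 0.04·18.96 = -2.1584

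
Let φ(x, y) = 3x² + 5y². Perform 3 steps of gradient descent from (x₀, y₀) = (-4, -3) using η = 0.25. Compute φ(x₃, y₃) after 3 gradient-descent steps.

513.328125

∇φ = (6x, 10y)
Step 1: at (-4, -3), ∇φ = (-24, -30) → (-4, -3) − 0.25·(-24, -30) = (2, 4.5)
Step 2: at (2, 4.5), ∇φ = (12, 45) → (2, 4.5) − 0.25·(12, 45) = (-1, -6.75)
Step 3: at (-1, -6.75), ∇φ = (-6, -67.5) → (-1, -6.75) − 0.25·(-6, -67.5) = (0.5, 10.125)
φ(0.5, 10.125) = 513.328125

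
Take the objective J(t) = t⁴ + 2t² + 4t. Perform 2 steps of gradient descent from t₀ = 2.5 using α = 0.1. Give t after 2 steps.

51.14635

J′(t) = 4t³ + 4t + 4
Step 1: J′(2.5) = 76.5; t₁ = 2.5 − 0.1·76.5 = -5.15
Step 2: J′(-5.15) = -562.9635; t₂ = -5.15 − 0.1·(-562.9635) = 51.14635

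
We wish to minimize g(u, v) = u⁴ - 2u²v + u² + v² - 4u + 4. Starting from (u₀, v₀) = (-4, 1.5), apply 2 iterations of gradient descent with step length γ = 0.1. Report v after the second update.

86.752

∇g = (4u³ - 4uv + 2u - 4, -2u² + 2v)
Step 1: at (-4, 1.5), ∇g = (-244, -29) → (-4, 1.5) − 0.1·(-244, -29) = (20.4, 4.4)
Step 2: at (20.4, 4.4), ∇g = (33636.416, -823.52) → (20.4, 4.4) − 0.1·(33636.416, -823.52) = (-3343.2416, 86.752)
v = 86.752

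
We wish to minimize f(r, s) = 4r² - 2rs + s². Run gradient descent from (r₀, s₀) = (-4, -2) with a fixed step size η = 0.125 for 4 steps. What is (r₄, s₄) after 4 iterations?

(-0.4140625, -1.3671875)

∇f = (8r - 2s, -2r + 2s)
(r₁, s₁) = (-4, -2) − 0.125·(-28, 4) = (-0.5, -2.5)
(r₂, s₂) = (-0.5, -2.5) − 0.125·(1, -4) = (-0.625, -2)
(r₃, s₃) = (-0.625, -2) − 0.125·(-1, -2.75) = (-0.5, -1.65625)
(r₄, s₄) = (-0.5, -1.65625) − 0.125·(-0.6875, -2.3125) = (-0.4140625, -1.3671875)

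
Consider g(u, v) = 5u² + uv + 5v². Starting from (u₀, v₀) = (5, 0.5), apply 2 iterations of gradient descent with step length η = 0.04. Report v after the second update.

∇g = (10u + v, u + 10v)
Step 1: at (5, 0.5), ∇g = (50.5, 10) → (5, 0.5) − 0.04·(50.5, 10) = (2.98, 0.1)
Step 2: at (2.98, 0.1), ∇g = (29.9, 3.98) → (2.98, 0.1) − 0.04·(29.9, 3.98) = (1.784, -0.0592)
v = -0.0592

-0.0592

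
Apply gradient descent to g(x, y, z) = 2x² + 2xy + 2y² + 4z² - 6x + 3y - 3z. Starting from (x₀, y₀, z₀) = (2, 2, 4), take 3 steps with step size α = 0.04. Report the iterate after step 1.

∇g = (4x + 2y - 6, 2x + 4y + 3, 8z - 3)
Step 1: at (2, 2, 4), ∇g = (6, 15, 29) → (2, 2, 4) − 0.04·(6, 15, 29) = (1.76, 1.4, 2.84)

(1.76, 1.4, 2.84)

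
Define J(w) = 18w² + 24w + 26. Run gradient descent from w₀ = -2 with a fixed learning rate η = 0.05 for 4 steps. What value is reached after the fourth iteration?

-1.2128

J′(w) = 36w + 24
Step 1: J′(-2) = -48; w₁ = -2 − 0.05·(-48) = 0.4
Step 2: J′(0.4) = 38.4; w₂ = 0.4 − 0.05·38.4 = -1.52
Step 3: J′(-1.52) = -30.72; w₃ = -1.52 − 0.05·(-30.72) = 0.016
Step 4: J′(0.016) = 24.576; w₄ = 0.016 − 0.05·24.576 = -1.2128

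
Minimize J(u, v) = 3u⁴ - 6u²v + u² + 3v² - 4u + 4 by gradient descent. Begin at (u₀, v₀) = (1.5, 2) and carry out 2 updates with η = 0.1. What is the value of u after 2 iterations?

∇J = (12u³ - 12uv + 2u - 4, -6u² + 6v)
(u₁, v₁) = (1.5, 2) − 0.1·(3.5, -1.5) = (1.15, 2.15)
(u₂, v₂) = (1.15, 2.15) − 0.1·(-13.1195, 4.965) = (2.46195, 1.6535)
u = 2.46195

2.46195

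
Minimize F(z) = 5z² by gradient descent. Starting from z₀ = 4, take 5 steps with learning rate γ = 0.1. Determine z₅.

F′(z) = 10z
z₁ = 4 − 0.1·40 = 0
z₂ = 0 − 0.1·0 = 0
z₃ = 0 − 0.1·0 = 0
z₄ = 0 − 0.1·0 = 0
z₅ = 0 − 0.1·0 = 0

0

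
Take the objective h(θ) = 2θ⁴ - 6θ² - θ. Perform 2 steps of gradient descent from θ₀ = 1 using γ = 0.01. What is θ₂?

h′(θ) = 8θ³ - 12θ - 1
θ₁ = 1 − 0.01·(-5) = 1.05
θ₂ = 1.05 − 0.01·(-4.339) = 1.09339

1.09339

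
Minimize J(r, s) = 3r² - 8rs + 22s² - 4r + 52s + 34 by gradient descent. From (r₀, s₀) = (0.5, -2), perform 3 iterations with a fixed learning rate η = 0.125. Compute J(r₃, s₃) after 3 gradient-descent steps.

210710.54559326171875

∇J = (6r - 8s - 4, -8r + 44s + 52)
Step 1: at (0.5, -2), ∇J = (15, -40) → (0.5, -2) − 0.125·(15, -40) = (-1.375, 3)
Step 2: at (-1.375, 3), ∇J = (-36.25, 195) → (-1.375, 3) − 0.125·(-36.25, 195) = (3.15625, -21.375)
Step 3: at (3.15625, -21.375), ∇J = (185.9375, -913.75) → (3.15625, -21.375) − 0.125·(185.9375, -913.75) = (-20.0859375, 92.84375)
J(-20.0859375, 92.84375) = 210710.54559326171875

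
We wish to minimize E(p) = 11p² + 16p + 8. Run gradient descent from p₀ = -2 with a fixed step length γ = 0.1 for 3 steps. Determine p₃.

E′(p) = 22p + 16
p₁ = -2 − 0.1·(-28) = 0.8
p₂ = 0.8 − 0.1·33.6 = -2.56
p₃ = -2.56 − 0.1·(-40.32) = 1.472

1.472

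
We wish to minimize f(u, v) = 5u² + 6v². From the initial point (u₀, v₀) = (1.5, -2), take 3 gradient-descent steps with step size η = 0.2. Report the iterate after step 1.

(-1.5, 2.8)

∇f = (10u, 12v)
Step 1: at (1.5, -2), ∇f = (15, -24) → (1.5, -2) − 0.2·(15, -24) = (-1.5, 2.8)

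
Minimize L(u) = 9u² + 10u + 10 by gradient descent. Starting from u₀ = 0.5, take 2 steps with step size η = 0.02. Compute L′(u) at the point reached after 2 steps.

7.7824

L′(u) = 18u + 10
u₁ = 0.5 − 0.02·19 = 0.12
u₂ = 0.12 − 0.02·12.16 = -0.1232
L′(u) at (-0.1232) = 7.7824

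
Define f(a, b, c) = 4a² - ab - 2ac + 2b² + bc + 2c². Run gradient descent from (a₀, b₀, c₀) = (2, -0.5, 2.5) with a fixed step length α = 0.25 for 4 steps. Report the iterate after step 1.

∇f = (8a - b - 2c, -a + 4b + c, -2a + b + 4c)
(a₁, b₁, c₁) = (2, -0.5, 2.5) − 0.25·(11.5, -1.5, 5.5) = (-0.875, -0.125, 1.125)

(-0.875, -0.125, 1.125)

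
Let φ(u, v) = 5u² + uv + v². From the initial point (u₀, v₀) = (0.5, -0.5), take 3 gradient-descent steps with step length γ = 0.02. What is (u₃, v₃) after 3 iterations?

(0.279812, -0.466212)

∇φ = (10u + v, u + 2v)
Step 1: at (0.5, -0.5), ∇φ = (4.5, -0.5) → (0.5, -0.5) − 0.02·(4.5, -0.5) = (0.41, -0.49)
Step 2: at (0.41, -0.49), ∇φ = (3.61, -0.57) → (0.41, -0.49) − 0.02·(3.61, -0.57) = (0.3378, -0.4786)
Step 3: at (0.3378, -0.4786), ∇φ = (2.8994, -0.6194) → (0.3378, -0.4786) − 0.02·(2.8994, -0.6194) = (0.279812, -0.466212)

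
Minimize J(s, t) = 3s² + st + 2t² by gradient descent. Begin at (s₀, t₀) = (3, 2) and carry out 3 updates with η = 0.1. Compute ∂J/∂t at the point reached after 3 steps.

∇J = (6s + t, s + 4t)
(s₁, t₁) = (3, 2) − 0.1·(20, 11) = (1, 0.9)
(s₂, t₂) = (1, 0.9) − 0.1·(6.9, 4.6) = (0.31, 0.44)
(s₃, t₃) = (0.31, 0.44) − 0.1·(2.3, 2.07) = (0.08, 0.233)
∂J/∂t at (0.08, 0.233) = 1.012

1.012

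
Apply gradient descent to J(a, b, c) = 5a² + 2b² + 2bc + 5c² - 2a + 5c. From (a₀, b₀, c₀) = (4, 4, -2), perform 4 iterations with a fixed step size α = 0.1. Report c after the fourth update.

∇J = (10a - 2, 4b + 2c, 2b + 10c + 5)
(a₁, b₁, c₁) = (4, 4, -2) − 0.1·(38, 12, -7) = (0.2, 2.8, -1.3)
(a₂, b₂, c₂) = (0.2, 2.8, -1.3) − 0.1·(0, 8.6, -2.4) = (0.2, 1.94, -1.06)
(a₃, b₃, c₃) = (0.2, 1.94, -1.06) − 0.1·(0, 5.64, -1.72) = (0.2, 1.376, -0.888)
(a₄, b₄, c₄) = (0.2, 1.376, -0.888) − 0.1·(0, 3.728, -1.128) = (0.2, 1.0032, -0.7752)
c = -0.7752

-0.7752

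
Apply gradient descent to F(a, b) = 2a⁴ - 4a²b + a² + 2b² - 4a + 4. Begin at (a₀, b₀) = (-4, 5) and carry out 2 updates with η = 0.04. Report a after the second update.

∇F = (8a³ - 8ab + 2a - 4, -4a² + 4b)
(a₁, b₁) = (-4, 5) − 0.04·(-364, -44) = (10.56, 6.76)
(a₂, b₂) = (10.56, 6.76) − 0.04·(8866.704128, -419.0144) = (-344.10816512, 23.520576)
a = -344.10816512

-344.10816512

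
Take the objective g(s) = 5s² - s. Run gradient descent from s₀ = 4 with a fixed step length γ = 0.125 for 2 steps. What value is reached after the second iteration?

0.34375

g′(s) = 10s - 1
s₁ = 4 − 0.125·39 = -0.875
s₂ = -0.875 − 0.125·(-9.75) = 0.34375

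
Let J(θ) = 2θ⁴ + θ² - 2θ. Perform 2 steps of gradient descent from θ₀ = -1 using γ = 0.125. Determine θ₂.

J′(θ) = 8θ³ + 2θ - 2
θ₁ = -1 − 0.125·(-12) = 0.5
θ₂ = 0.5 − 0.125·0 = 0.5

0.5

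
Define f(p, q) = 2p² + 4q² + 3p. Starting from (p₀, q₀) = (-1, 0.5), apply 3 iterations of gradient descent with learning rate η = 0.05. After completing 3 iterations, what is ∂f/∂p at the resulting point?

∇f = (4p + 3, 8q)
Step 1: at (-1, 0.5), ∇f = (-1, 4) → (-1, 0.5) − 0.05·(-1, 4) = (-0.95, 0.3)
Step 2: at (-0.95, 0.3), ∇f = (-0.8, 2.4) → (-0.95, 0.3) − 0.05·(-0.8, 2.4) = (-0.91, 0.18)
Step 3: at (-0.91, 0.18), ∇f = (-0.64, 1.44) → (-0.91, 0.18) − 0.05·(-0.64, 1.44) = (-0.878, 0.108)
∂f/∂p at (-0.878, 0.108) = -0.512

-0.512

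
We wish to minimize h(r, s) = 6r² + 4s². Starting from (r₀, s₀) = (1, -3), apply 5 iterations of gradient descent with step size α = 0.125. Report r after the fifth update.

-0.03125

∇h = (12r, 8s)
(r₁, s₁) = (1, -3) − 0.125·(12, -24) = (-0.5, 0)
(r₂, s₂) = (-0.5, 0) − 0.125·(-6, 0) = (0.25, 0)
(r₃, s₃) = (0.25, 0) − 0.125·(3, 0) = (-0.125, 0)
(r₄, s₄) = (-0.125, 0) − 0.125·(-1.5, 0) = (0.0625, 0)
(r₅, s₅) = (0.0625, 0) − 0.125·(0.75, 0) = (-0.03125, 0)
r = -0.03125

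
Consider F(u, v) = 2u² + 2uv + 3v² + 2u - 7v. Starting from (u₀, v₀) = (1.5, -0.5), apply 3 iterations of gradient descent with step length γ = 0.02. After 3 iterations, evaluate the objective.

∇F = (4u + 2v + 2, 2u + 6v - 7)
Step 1: at (1.5, -0.5), ∇F = (7, -7) → (1.5, -0.5) − 0.02·(7, -7) = (1.36, -0.36)
Step 2: at (1.36, -0.36), ∇F = (6.72, -6.44) → (1.36, -0.36) − 0.02·(6.72, -6.44) = (1.2256, -0.2312)
Step 3: at (1.2256, -0.2312), ∇F = (6.44, -5.936) → (1.2256, -0.2312) − 0.02·(6.44, -5.936) = (1.0968, -0.11248)
F(1.0968, -0.11248) = 5.1781196032

5.1781196032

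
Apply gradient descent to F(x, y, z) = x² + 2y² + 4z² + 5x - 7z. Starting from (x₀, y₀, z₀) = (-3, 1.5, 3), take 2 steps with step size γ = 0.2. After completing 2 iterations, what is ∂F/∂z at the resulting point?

∇F = (2x + 5, 4y, 8z - 7)
Step 1: at (-3, 1.5, 3), ∇F = (-1, 6, 17) → (-3, 1.5, 3) − 0.2·(-1, 6, 17) = (-2.8, 0.3, -0.4)
Step 2: at (-2.8, 0.3, -0.4), ∇F = (-0.6, 1.2, -10.2) → (-2.8, 0.3, -0.4) − 0.2·(-0.6, 1.2, -10.2) = (-2.68, 0.06, 1.64)
∂F/∂z at (-2.68, 0.06, 1.64) = 6.12

6.12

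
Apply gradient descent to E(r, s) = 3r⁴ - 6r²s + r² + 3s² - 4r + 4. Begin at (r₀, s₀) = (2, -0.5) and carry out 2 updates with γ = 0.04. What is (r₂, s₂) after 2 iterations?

∇E = (12r³ - 12rs + 2r - 4, -6r² + 6s)
(r₁, s₁) = (2, -0.5) − 0.04·(108, -27) = (-2.32, 0.58)
(r₂, s₂) = (-2.32, 0.58) − 0.04·(-142.338816, -28.8144) = (3.37355264, 1.732576)

(3.37355264, 1.732576)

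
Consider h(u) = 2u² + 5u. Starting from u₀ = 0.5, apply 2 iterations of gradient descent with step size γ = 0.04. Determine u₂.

-0.0152

h′(u) = 4u + 5
Step 1: h′(0.5) = 7; u₁ = 0.5 − 0.04·7 = 0.22
Step 2: h′(0.22) = 5.88; u₂ = 0.22 − 0.04·5.88 = -0.0152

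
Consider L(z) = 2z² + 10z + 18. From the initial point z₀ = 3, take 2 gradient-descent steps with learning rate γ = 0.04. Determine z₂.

1.3808

L′(z) = 4z + 10
Step 1: L′(3) = 22; z₁ = 3 − 0.04·22 = 2.12
Step 2: L′(2.12) = 18.48; z₂ = 2.12 − 0.04·18.48 = 1.3808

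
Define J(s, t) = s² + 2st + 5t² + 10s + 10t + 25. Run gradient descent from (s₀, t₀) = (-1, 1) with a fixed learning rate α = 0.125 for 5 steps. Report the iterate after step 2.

(-2.625, -0.375)

∇J = (2s + 2t + 10, 2s + 10t + 10)
Step 1: at (-1, 1), ∇J = (10, 18) → (-1, 1) − 0.125·(10, 18) = (-2.25, -1.25)
Step 2: at (-2.25, -1.25), ∇J = (3, -7) → (-2.25, -1.25) − 0.125·(3, -7) = (-2.625, -0.375)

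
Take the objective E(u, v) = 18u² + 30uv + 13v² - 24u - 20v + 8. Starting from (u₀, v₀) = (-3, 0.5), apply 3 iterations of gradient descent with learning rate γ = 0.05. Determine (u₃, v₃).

∇E = (36u + 30v - 24, 30u + 26v - 20)
Step 1: at (-3, 0.5), ∇E = (-117, -97) → (-3, 0.5) − 0.05·(-117, -97) = (2.85, 5.35)
Step 2: at (2.85, 5.35), ∇E = (239.1, 204.6) → (2.85, 5.35) − 0.05·(239.1, 204.6) = (-9.105, -4.88)
Step 3: at (-9.105, -4.88), ∇E = (-498.18, -420.03) → (-9.105, -4.88) − 0.05·(-498.18, -420.03) = (15.804, 16.1215)

(15.804, 16.1215)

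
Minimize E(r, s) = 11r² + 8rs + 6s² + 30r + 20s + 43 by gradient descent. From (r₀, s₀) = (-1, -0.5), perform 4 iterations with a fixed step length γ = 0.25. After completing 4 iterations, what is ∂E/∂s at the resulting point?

3075

∇E = (22r + 8s + 30, 8r + 12s + 20)
(r₁, s₁) = (-1, -0.5) − 0.25·(4, 6) = (-2, -2)
(r₂, s₂) = (-2, -2) − 0.25·(-30, -20) = (5.5, 3)
(r₃, s₃) = (5.5, 3) − 0.25·(175, 100) = (-38.25, -22)
(r₄, s₄) = (-38.25, -22) − 0.25·(-987.5, -550) = (208.625, 115.5)
∂E/∂s at (208.625, 115.5) = 3075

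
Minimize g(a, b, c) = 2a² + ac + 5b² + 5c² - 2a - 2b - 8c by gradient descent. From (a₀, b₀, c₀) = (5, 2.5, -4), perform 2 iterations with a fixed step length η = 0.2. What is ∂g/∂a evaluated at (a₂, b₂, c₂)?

∇g = (4a + c - 2, 10b - 2, a + 10c - 8)
(a₁, b₁, c₁) = (5, 2.5, -4) − 0.2·(14, 23, -43) = (2.2, -2.1, 4.6)
(a₂, b₂, c₂) = (2.2, -2.1, 4.6) − 0.2·(11.4, -23, 40.2) = (-0.08, 2.5, -3.44)
∂g/∂a at (-0.08, 2.5, -3.44) = -5.76

-5.76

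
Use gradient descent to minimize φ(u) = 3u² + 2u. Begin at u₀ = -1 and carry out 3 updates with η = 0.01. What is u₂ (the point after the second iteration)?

φ′(u) = 6u + 2
u₁ = -1 − 0.01·(-4) = -0.96
u₂ = -0.96 − 0.01·(-3.76) = -0.9224

-0.9224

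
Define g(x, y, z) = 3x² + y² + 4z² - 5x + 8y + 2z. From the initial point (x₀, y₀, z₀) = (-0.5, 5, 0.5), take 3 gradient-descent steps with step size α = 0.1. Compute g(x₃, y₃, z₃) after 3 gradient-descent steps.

∇g = (6x - 5, 2y + 8, 8z + 2)
Step 1: at (-0.5, 5, 0.5), ∇g = (-8, 18, 6) → (-0.5, 5, 0.5) − 0.1·(-8, 18, 6) = (0.3, 3.2, -0.1)
Step 2: at (0.3, 3.2, -0.1), ∇g = (-3.2, 14.4, 1.2) → (0.3, 3.2, -0.1) − 0.1·(-3.2, 14.4, 1.2) = (0.62, 1.76, -0.22)
Step 3: at (0.62, 1.76, -0.22), ∇g = (-1.28, 11.52, 0.24) → (0.62, 1.76, -0.22) − 0.1·(-1.28, 11.52, 0.24) = (0.748, 0.608, -0.244)
g(0.748, 0.608, -0.244) = 2.92232

2.92232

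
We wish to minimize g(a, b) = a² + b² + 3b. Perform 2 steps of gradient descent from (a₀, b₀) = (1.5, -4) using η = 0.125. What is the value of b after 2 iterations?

-2.90625

∇g = (2a, 2b + 3)
Step 1: at (1.5, -4), ∇g = (3, -5) → (1.5, -4) − 0.125·(3, -5) = (1.125, -3.375)
Step 2: at (1.125, -3.375), ∇g = (2.25, -3.75) → (1.125, -3.375) − 0.125·(2.25, -3.75) = (0.84375, -2.90625)
b = -2.90625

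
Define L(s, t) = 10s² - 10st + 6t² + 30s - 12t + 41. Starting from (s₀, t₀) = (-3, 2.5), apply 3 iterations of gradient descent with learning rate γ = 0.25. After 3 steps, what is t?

-280.375

∇L = (20s - 10t + 30, -10s + 12t - 12)
(s₁, t₁) = (-3, 2.5) − 0.25·(-55, 48) = (10.75, -9.5)
(s₂, t₂) = (10.75, -9.5) − 0.25·(340, -233.5) = (-74.25, 48.875)
(s₃, t₃) = (-74.25, 48.875) − 0.25·(-1943.75, 1317) = (411.6875, -280.375)
t = -280.375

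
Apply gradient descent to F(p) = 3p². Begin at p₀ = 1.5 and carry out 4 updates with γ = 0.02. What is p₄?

F′(p) = 6p
Step 1: F′(1.5) = 9; p₁ = 1.5 − 0.02·9 = 1.32
Step 2: F′(1.32) = 7.92; p₂ = 1.32 − 0.02·7.92 = 1.1616
Step 3: F′(1.1616) = 6.9696; p₃ = 1.1616 − 0.02·6.9696 = 1.022208
Step 4: F′(1.022208) = 6.133248; p₄ = 1.022208 − 0.02·6.133248 = 0.89954304

0.89954304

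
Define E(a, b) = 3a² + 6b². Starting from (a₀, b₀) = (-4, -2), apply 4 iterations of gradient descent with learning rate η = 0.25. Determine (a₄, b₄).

(-0.25, -32)

∇E = (6a, 12b)
Step 1: at (-4, -2), ∇E = (-24, -24) → (-4, -2) − 0.25·(-24, -24) = (2, 4)
Step 2: at (2, 4), ∇E = (12, 48) → (2, 4) − 0.25·(12, 48) = (-1, -8)
Step 3: at (-1, -8), ∇E = (-6, -96) → (-1, -8) − 0.25·(-6, -96) = (0.5, 16)
Step 4: at (0.5, 16), ∇E = (3, 192) → (0.5, 16) − 0.25·(3, 192) = (-0.25, -32)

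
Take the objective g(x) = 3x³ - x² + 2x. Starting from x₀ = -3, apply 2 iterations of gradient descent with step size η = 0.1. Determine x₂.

g′(x) = 9x² - 2x + 2
Step 1: g′(-3) = 89; x₁ = -3 − 0.1·89 = -11.9
Step 2: g′(-11.9) = 1300.29; x₂ = -11.9 − 0.1·1300.29 = -141.929

-141.929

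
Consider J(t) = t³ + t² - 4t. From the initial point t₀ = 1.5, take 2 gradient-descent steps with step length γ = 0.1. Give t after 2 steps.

J′(t) = 3t² + 2t - 4
Step 1: J′(1.5) = 5.75; t₁ = 1.5 − 0.1·5.75 = 0.925
Step 2: J′(0.925) = 0.416875; t₂ = 0.925 − 0.1·0.416875 = 0.8833125

0.8833125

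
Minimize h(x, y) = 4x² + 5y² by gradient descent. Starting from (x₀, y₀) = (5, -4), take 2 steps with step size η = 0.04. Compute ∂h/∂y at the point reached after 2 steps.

-14.4

∇h = (8x, 10y)
(x₁, y₁) = (5, -4) − 0.04·(40, -40) = (3.4, -2.4)
(x₂, y₂) = (3.4, -2.4) − 0.04·(27.2, -24) = (2.312, -1.44)
∂h/∂y at (2.312, -1.44) = -14.4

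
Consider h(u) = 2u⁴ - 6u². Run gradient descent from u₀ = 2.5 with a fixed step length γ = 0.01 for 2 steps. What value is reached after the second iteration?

h′(u) = 8u³ - 12u
Step 1: h′(2.5) = 95; u₁ = 2.5 − 0.01·95 = 1.55
Step 2: h′(1.55) = 11.191; u₂ = 1.55 − 0.01·11.191 = 1.43809

1.43809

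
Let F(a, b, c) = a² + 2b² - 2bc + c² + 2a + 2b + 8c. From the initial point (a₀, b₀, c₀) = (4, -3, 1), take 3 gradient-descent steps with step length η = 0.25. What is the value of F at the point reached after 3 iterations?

-31.796875

∇F = (2a + 2, 4b - 2c + 2, -2b + 2c + 8)
Step 1: at (4, -3, 1), ∇F = (10, -12, 16) → (4, -3, 1) − 0.25·(10, -12, 16) = (1.5, 0, -3)
Step 2: at (1.5, 0, -3), ∇F = (5, 8, 2) → (1.5, 0, -3) − 0.25·(5, 8, 2) = (0.25, -2, -3.5)
Step 3: at (0.25, -2, -3.5), ∇F = (2.5, 1, 5) → (0.25, -2, -3.5) − 0.25·(2.5, 1, 5) = (-0.375, -2.25, -4.75)
F(-0.375, -2.25, -4.75) = -31.796875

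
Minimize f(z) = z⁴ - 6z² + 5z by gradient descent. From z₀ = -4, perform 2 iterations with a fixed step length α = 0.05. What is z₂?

-36.931675

f′(z) = 4z³ - 12z + 5
Step 1: f′(-4) = -203; z₁ = -4 − 0.05·(-203) = 6.15
Step 2: f′(6.15) = 861.6335; z₂ = 6.15 − 0.05·861.6335 = -36.931675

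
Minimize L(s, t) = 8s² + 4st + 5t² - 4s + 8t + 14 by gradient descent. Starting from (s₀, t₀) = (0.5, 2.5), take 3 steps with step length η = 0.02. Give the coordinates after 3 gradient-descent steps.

(0.037216, 0.843072)

∇L = (16s + 4t - 4, 4s + 10t + 8)
Step 1: at (0.5, 2.5), ∇L = (14, 35) → (0.5, 2.5) − 0.02·(14, 35) = (0.22, 1.8)
Step 2: at (0.22, 1.8), ∇L = (6.72, 26.88) → (0.22, 1.8) − 0.02·(6.72, 26.88) = (0.0856, 1.2624)
Step 3: at (0.0856, 1.2624), ∇L = (2.4192, 20.9664) → (0.0856, 1.2624) − 0.02·(2.4192, 20.9664) = (0.037216, 0.843072)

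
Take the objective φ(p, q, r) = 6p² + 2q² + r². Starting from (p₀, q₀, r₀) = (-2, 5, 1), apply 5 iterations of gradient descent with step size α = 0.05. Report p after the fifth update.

∇φ = (12p, 4q, 2r)
Step 1: at (-2, 5, 1), ∇φ = (-24, 20, 2) → (-2, 5, 1) − 0.05·(-24, 20, 2) = (-0.8, 4, 0.9)
Step 2: at (-0.8, 4, 0.9), ∇φ = (-9.6, 16, 1.8) → (-0.8, 4, 0.9) − 0.05·(-9.6, 16, 1.8) = (-0.32, 3.2, 0.81)
Step 3: at (-0.32, 3.2, 0.81), ∇φ = (-3.84, 12.8, 1.62) → (-0.32, 3.2, 0.81) − 0.05·(-3.84, 12.8, 1.62) = (-0.128, 2.56, 0.729)
Step 4: at (-0.128, 2.56, 0.729), ∇φ = (-1.536, 10.24, 1.458) → (-0.128, 2.56, 0.729) − 0.05·(-1.536, 10.24, 1.458) = (-0.0512, 2.048, 0.6561)
Step 5: at (-0.0512, 2.048, 0.6561), ∇φ = (-0.6144, 8.192, 1.3122) → (-0.0512, 2.048, 0.6561) − 0.05·(-0.6144, 8.192, 1.3122) = (-0.02048, 1.6384, 0.59049)
p = -0.02048

-0.02048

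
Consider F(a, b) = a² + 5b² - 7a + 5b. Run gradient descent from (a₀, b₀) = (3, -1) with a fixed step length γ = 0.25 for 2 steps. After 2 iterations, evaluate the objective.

-7.15625

∇F = (2a - 7, 10b + 5)
(a₁, b₁) = (3, -1) − 0.25·(-1, -5) = (3.25, 0.25)
(a₂, b₂) = (3.25, 0.25) − 0.25·(-0.5, 7.5) = (3.375, -1.625)
F(3.375, -1.625) = -7.15625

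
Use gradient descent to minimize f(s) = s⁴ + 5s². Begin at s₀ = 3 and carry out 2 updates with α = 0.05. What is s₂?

f′(s) = 4s³ + 10s
s₁ = 3 − 0.05·138 = -3.9
s₂ = -3.9 − 0.05·(-276.276) = 9.9138

9.9138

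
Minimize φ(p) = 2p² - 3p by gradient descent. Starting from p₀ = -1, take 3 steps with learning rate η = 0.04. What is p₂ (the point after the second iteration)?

-0.4848

φ′(p) = 4p - 3
Step 1: φ′(-1) = -7; p₁ = -1 − 0.04·(-7) = -0.72
Step 2: φ′(-0.72) = -5.88; p₂ = -0.72 − 0.04·(-5.88) = -0.4848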